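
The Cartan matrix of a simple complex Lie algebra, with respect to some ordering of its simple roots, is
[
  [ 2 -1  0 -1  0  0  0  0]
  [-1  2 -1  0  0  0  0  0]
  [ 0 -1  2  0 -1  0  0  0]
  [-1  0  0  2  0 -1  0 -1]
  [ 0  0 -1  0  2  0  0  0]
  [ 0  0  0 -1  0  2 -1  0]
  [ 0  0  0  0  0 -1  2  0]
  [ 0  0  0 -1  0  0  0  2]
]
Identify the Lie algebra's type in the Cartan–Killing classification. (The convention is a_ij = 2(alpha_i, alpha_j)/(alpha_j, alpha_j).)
E_8

The matrix has rank 8 with 2's on the diagonal. Reading the off-diagonal entries as Dynkin edges (a single edge where a_ij = a_ji = -1; a double or triple edge where a_ij * a_ji = 2 or 3), the diagram is a chain of 7 nodes with one extra node attached to the third node from one end (E_8). One simple-root ordering that puts it in standard form is (alpha_7, alpha_8, alpha_6, alpha_4, alpha_1, alpha_2, alpha_3, alpha_5). So the algebra is type E_8.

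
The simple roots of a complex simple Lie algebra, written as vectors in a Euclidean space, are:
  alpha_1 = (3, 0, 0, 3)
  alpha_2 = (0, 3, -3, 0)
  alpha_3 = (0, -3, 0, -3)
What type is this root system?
Compute the Cartan integers a_ij = 2(alpha_i, alpha_j)/(alpha_j, alpha_j); the resulting 3x3 Cartan matrix is
[[2, 0, -1], [0, 2, -1], [-1, -1, 2]].
All simple roots have the same length, so the diagram is simply laced. The associated Dynkin diagram is a chain of 3 nodes with single edges (A_3), so the type is A_3 (the algebra sl(4)).

type A_3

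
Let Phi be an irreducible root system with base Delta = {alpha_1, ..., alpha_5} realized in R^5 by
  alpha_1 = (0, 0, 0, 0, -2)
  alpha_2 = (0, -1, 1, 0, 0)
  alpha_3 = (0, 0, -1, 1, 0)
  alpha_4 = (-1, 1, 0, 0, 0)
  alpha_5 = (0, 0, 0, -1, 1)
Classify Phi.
Compute the Cartan integers a_ij = 2(alpha_i, alpha_j)/(alpha_j, alpha_j); the resulting 5x5 Cartan matrix is
[[2, 0, 0, 0, -2], [0, 2, -1, -1, 0], [0, -1, 2, 0, -1], [0, -1, 0, 2, 0], [-1, 0, -1, 0, 2]].
The roots have two lengths (squared-length ratio 2:1); the short ones are alpha_{2,3,4,5}. The associated Dynkin diagram is a chain of 5 nodes with a double edge at one end; the terminal node there is the unique long simple root (C_5), so the type is C_5 (the algebra sp(10)).

C_5 (sp(10))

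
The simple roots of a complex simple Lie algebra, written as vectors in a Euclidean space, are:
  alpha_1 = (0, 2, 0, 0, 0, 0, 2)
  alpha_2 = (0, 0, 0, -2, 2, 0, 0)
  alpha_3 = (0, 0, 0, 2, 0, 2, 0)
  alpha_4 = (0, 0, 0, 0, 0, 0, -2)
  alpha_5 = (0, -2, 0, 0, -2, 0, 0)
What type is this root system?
Compute the Cartan integers a_ij = 2(alpha_i, alpha_j)/(alpha_j, alpha_j); the resulting 5x5 Cartan matrix is
[[2, 0, 0, -2, -1], [0, 2, -1, 0, -1], [0, -1, 2, 0, 0], [-1, 0, 0, 2, 0], [-1, -1, 0, 0, 2]].
The roots have two lengths (squared-length ratio 2:1); the short ones are alpha_{4}. The associated Dynkin diagram is a chain of 5 nodes with a double edge at one end; the terminal node there is the unique short simple root (B_5), so the type is B_5 (the algebra so(11)).

B5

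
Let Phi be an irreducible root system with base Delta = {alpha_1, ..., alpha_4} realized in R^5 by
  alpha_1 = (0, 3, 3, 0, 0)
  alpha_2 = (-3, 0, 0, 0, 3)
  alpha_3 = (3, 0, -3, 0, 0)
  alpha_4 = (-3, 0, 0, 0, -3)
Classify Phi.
type D_4

Compute the Cartan integers a_ij = 2(alpha_i, alpha_j)/(alpha_j, alpha_j); the resulting 4x4 Cartan matrix is
[[2, 0, -1, 0], [0, 2, -1, 0], [-1, -1, 2, -1], [0, 0, -1, 2]].
All simple roots have the same length, so the diagram is simply laced. The associated Dynkin diagram is a chain of 2 nodes with a fork of two nodes at one end (D_4), so the type is D_4 (the algebra so(8)).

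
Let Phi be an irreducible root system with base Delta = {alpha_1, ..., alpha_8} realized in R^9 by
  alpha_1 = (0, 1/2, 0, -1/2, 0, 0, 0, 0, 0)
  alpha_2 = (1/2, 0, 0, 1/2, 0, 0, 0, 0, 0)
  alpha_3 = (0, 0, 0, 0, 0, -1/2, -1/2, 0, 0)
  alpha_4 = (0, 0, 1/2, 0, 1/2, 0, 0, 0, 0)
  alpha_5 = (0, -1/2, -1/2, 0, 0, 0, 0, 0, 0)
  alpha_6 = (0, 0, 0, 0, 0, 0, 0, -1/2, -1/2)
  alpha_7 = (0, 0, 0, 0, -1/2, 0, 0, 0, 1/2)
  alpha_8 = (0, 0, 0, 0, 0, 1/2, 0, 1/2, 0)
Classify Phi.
A_8

Compute the Cartan integers a_ij = 2(alpha_i, alpha_j)/(alpha_j, alpha_j); the resulting 8x8 Cartan matrix is
[[2, -1, 0, 0, -1, 0, 0, 0], [-1, 2, 0, 0, 0, 0, 0, 0], [0, 0, 2, 0, 0, 0, 0, -1], [0, 0, 0, 2, -1, 0, -1, 0], [-1, 0, 0, -1, 2, 0, 0, 0], [0, 0, 0, 0, 0, 2, -1, -1], [0, 0, 0, -1, 0, -1, 2, 0], [0, 0, -1, 0, 0, -1, 0, 2]].
All simple roots have the same length, so the diagram is simply laced. The associated Dynkin diagram is a chain of 8 nodes with single edges (A_8), so the type is A_8 (the algebra sl(9)).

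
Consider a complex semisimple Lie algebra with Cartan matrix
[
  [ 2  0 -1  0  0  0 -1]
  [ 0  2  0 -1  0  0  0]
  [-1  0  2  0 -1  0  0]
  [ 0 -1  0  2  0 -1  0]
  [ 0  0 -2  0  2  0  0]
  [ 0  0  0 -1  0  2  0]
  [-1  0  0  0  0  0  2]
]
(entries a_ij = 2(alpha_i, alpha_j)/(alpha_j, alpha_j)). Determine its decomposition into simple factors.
type A_3 + type C_4

The diagram associated to this matrix has two connected components: the simple roots {alpha_2, alpha_4, alpha_6} form a chain of 3 nodes with single edges (A_3), and {alpha_1, alpha_3, alpha_5, alpha_7} form a chain of 4 nodes with a double edge at one end; the terminal node there is the unique long simple root (C_4). A semisimple Lie algebra decomposes uniquely as the direct sum of simple ideals, one per connected component of its Dynkin diagram, so g ≅ A_3 ⊕ C_4 (dimension 15 + 36 = 51).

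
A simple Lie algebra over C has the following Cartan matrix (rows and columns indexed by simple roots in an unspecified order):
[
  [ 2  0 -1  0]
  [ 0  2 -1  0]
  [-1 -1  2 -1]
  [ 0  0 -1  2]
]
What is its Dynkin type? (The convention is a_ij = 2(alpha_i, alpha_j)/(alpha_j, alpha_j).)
The matrix has rank 4 with 2's on the diagonal. Reading the off-diagonal entries as Dynkin edges (a single edge where a_ij = a_ji = -1; a double or triple edge where a_ij * a_ji = 2 or 3), the diagram is a chain of 2 nodes with a fork of two nodes at one end (D_4). One simple-root ordering that puts it in standard form is (alpha_4, alpha_3, alpha_2, alpha_1). So the algebra is type D_4, i.e. so(8).

type D_4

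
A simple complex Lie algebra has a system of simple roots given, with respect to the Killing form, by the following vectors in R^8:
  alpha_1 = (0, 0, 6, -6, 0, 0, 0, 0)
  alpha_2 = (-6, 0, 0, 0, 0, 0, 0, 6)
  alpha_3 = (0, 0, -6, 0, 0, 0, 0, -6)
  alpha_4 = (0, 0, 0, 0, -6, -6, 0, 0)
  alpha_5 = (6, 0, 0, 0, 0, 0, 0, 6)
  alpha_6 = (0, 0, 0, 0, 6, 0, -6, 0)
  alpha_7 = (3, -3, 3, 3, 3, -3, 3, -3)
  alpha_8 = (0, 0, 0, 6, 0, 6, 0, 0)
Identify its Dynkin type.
Compute the Cartan integers a_ij = 2(alpha_i, alpha_j)/(alpha_j, alpha_j); the resulting 8x8 Cartan matrix is
[[2, 0, -1, 0, 0, 0, 0, -1], [0, 2, -1, 0, 0, 0, -1, 0], [-1, -1, 2, 0, -1, 0, 0, 0], [0, 0, 0, 2, 0, -1, 0, -1], [0, 0, -1, 0, 2, 0, 0, 0], [0, 0, 0, -1, 0, 2, 0, 0], [0, -1, 0, 0, 0, 0, 2, 0], [-1, 0, 0, -1, 0, 0, 0, 2]].
All simple roots have the same length, so the diagram is simply laced. The associated Dynkin diagram is a chain of 7 nodes with one extra node attached to the third node from one end (E_8), so the type is E_8.

E_8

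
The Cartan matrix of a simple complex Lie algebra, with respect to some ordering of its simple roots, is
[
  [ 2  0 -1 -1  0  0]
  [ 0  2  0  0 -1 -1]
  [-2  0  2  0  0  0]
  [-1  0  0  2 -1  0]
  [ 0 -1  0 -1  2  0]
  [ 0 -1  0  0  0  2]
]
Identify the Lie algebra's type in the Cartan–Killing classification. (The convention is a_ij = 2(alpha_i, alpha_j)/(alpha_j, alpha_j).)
The matrix has rank 6 with 2's on the diagonal. Reading the off-diagonal entries as Dynkin edges (a single edge where a_ij = a_ji = -1; a double or triple edge where a_ij * a_ji = 2 or 3), the diagram is a chain of 6 nodes with a double edge at one end; the terminal node there is the unique long simple root (C_6). One simple-root ordering that puts it in standard form is (alpha_6, alpha_2, alpha_5, alpha_4, alpha_1, alpha_3). So the algebra is type C_6, i.e. sp(12).

C_6 (sp(12))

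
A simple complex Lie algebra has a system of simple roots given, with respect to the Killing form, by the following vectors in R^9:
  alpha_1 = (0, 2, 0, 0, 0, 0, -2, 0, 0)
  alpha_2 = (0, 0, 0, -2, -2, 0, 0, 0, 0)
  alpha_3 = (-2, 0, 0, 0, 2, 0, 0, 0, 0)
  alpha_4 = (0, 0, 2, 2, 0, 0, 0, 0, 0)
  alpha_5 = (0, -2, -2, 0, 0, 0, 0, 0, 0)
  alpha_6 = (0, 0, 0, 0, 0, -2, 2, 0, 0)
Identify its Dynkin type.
A6

Compute the Cartan integers a_ij = 2(alpha_i, alpha_j)/(alpha_j, alpha_j); the resulting 6x6 Cartan matrix is
[[2, 0, 0, 0, -1, -1], [0, 2, -1, -1, 0, 0], [0, -1, 2, 0, 0, 0], [0, -1, 0, 2, -1, 0], [-1, 0, 0, -1, 2, 0], [-1, 0, 0, 0, 0, 2]].
All simple roots have the same length, so the diagram is simply laced. The associated Dynkin diagram is a chain of 6 nodes with single edges (A_6), so the type is A_6 (the algebra sl(7)).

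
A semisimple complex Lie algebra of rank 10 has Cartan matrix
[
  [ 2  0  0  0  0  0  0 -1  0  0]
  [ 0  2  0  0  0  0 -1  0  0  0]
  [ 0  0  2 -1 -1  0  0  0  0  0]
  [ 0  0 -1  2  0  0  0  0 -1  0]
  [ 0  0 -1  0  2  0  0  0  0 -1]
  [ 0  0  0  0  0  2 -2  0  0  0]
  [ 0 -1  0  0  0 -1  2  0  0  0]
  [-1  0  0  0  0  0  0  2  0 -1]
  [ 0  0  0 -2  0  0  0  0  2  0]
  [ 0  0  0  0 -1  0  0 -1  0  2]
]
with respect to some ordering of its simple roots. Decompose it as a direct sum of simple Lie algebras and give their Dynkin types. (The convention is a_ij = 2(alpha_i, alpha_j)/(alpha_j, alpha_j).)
C3 + C7

The diagram associated to this matrix has two connected components: the simple roots {alpha_2, alpha_6, alpha_7} form a chain of 3 nodes with a double edge at one end; the terminal node there is the unique long simple root (C_3), and {alpha_1, alpha_3, alpha_4, alpha_5, alpha_8, alpha_9, alpha_10} form a chain of 7 nodes with a double edge at one end; the terminal node there is the unique long simple root (C_7). A semisimple Lie algebra decomposes uniquely as the direct sum of simple ideals, one per connected component of its Dynkin diagram, so g ≅ C_3 ⊕ C_7 (dimension 21 + 105 = 126).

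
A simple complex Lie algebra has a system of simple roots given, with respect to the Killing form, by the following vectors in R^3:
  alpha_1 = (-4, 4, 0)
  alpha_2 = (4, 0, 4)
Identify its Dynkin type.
type A_2

Compute the Cartan integers a_ij = 2(alpha_i, alpha_j)/(alpha_j, alpha_j); the resulting 2x2 Cartan matrix is
[[2, -1], [-1, 2]].
All simple roots have the same length, so the diagram is simply laced. The associated Dynkin diagram is a chain of 2 nodes with single edges (A_2), so the type is A_2 (the algebra sl(3)).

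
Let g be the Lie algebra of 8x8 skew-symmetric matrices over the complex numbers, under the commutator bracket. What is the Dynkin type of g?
This is so(8) with 8 even, which has dimension 8(8-1)/2 = 28 and rank 8/2 = 4. In the classification of classical Lie algebras, the orthogonal algebra so(2n) in an even number of variables has type D_n; here n = 4, so the Dynkin diagram is a chain of 2 nodes with a fork of two nodes at one end (D_4). Hence the type is D_4.

type D_4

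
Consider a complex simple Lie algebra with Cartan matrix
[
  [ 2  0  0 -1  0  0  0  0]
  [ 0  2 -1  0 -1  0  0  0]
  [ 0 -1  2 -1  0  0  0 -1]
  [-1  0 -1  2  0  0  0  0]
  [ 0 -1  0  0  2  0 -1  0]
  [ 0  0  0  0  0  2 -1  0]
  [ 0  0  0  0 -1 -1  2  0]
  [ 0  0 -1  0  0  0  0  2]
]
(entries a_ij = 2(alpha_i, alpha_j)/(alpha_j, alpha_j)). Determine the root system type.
E_8

The matrix has rank 8 with 2's on the diagonal. Reading the off-diagonal entries as Dynkin edges (a single edge where a_ij = a_ji = -1; a double or triple edge where a_ij * a_ji = 2 or 3), the diagram is a chain of 7 nodes with one extra node attached to the third node from one end (E_8). One simple-root ordering that puts it in standard form is (alpha_1, alpha_8, alpha_4, alpha_3, alpha_2, alpha_5, alpha_7, alpha_6). So the algebra is type E_8.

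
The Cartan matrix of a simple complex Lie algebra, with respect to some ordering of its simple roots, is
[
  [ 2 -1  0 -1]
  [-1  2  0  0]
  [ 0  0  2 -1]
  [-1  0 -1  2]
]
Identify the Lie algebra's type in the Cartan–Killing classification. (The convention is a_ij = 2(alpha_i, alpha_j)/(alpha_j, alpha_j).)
A_4

The matrix has rank 4 with 2's on the diagonal. Reading the off-diagonal entries as Dynkin edges (a single edge where a_ij = a_ji = -1; a double or triple edge where a_ij * a_ji = 2 or 3), the diagram is a chain of 4 nodes with single edges (A_4). One simple-root ordering that puts it in standard form is (alpha_2, alpha_1, alpha_4, alpha_3). So the algebra is type A_4, i.e. sl(5).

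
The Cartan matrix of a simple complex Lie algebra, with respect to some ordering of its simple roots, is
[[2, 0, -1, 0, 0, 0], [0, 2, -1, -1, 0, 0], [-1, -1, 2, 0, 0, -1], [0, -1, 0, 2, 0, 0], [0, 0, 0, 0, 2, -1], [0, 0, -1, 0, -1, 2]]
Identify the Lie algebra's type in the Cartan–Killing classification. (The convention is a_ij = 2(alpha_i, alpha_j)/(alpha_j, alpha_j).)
E_6

The matrix has rank 6 with 2's on the diagonal. Reading the off-diagonal entries as Dynkin edges (a single edge where a_ij = a_ji = -1; a double or triple edge where a_ij * a_ji = 2 or 3), the diagram is a chain of 5 nodes with one extra node attached to the third node from one end (E_6). One simple-root ordering that puts it in standard form is (alpha_4, alpha_1, alpha_2, alpha_3, alpha_6, alpha_5). So the algebra is type E_6.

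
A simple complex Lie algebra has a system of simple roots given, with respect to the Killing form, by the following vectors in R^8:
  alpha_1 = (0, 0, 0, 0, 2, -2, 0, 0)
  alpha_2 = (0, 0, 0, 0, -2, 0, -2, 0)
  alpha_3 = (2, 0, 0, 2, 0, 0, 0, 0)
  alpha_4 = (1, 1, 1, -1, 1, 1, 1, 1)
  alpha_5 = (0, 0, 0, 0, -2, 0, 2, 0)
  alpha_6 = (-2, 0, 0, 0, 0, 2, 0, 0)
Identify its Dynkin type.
E6

Compute the Cartan integers a_ij = 2(alpha_i, alpha_j)/(alpha_j, alpha_j); the resulting 6x6 Cartan matrix is
[[2, -1, 0, 0, -1, -1], [-1, 2, 0, -1, 0, 0], [0, 0, 2, 0, 0, -1], [0, -1, 0, 2, 0, 0], [-1, 0, 0, 0, 2, 0], [-1, 0, -1, 0, 0, 2]].
All simple roots have the same length, so the diagram is simply laced. The associated Dynkin diagram is a chain of 5 nodes with one extra node attached to the third node from one end (E_6), so the type is E_6.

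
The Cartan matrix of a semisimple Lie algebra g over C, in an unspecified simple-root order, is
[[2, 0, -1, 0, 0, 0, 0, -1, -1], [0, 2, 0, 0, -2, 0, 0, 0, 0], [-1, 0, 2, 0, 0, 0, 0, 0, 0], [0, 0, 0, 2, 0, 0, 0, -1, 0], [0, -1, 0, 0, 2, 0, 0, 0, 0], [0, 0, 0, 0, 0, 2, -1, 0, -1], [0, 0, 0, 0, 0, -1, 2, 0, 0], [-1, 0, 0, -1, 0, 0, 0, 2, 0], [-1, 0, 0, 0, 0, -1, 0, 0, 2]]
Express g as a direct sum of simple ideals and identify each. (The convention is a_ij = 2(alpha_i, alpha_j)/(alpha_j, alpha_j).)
The diagram associated to this matrix has two connected components: the simple roots {alpha_2, alpha_5} form a chain of 2 nodes with a double edge at one end; the terminal node there is the unique short simple root (B_2), and {alpha_1, alpha_3, alpha_4, alpha_6, alpha_7, alpha_8, alpha_9} form a chain of 6 nodes with one extra node attached to the third node from one end (E_7). A semisimple Lie algebra decomposes uniquely as the direct sum of simple ideals, one per connected component of its Dynkin diagram, so g ≅ B_2 ⊕ E_7 (dimension 10 + 133 = 143).

B2 ⊕ E7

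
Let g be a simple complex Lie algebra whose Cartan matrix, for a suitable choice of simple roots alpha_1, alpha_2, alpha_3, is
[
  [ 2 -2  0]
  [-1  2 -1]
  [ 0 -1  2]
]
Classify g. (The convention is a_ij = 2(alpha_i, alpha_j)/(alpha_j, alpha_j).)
C_3 (sp(6))

The matrix has rank 3 with 2's on the diagonal. Reading the off-diagonal entries as Dynkin edges (a single edge where a_ij = a_ji = -1; a double or triple edge where a_ij * a_ji = 2 or 3), the diagram is a chain of 3 nodes with a double edge at one end; the terminal node there is the unique long simple root (C_3). One simple-root ordering that puts it in standard form is (alpha_3, alpha_2, alpha_1). So the algebra is type C_3, i.e. sp(6).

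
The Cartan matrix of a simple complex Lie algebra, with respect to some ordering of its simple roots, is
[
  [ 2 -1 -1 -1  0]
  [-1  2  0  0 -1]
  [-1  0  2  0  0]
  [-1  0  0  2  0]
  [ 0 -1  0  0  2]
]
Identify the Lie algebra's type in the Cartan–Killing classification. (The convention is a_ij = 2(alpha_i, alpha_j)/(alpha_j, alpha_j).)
The matrix has rank 5 with 2's on the diagonal. Reading the off-diagonal entries as Dynkin edges (a single edge where a_ij = a_ji = -1; a double or triple edge where a_ij * a_ji = 2 or 3), the diagram is a chain of 3 nodes with a fork of two nodes at one end (D_5). One simple-root ordering that puts it in standard form is (alpha_5, alpha_2, alpha_1, alpha_4, alpha_3). So the algebra is type D_5, i.e. so(10).

D_5 (so(10))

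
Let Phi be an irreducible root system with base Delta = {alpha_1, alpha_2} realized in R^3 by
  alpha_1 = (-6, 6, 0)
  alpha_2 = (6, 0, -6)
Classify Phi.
Compute the Cartan integers a_ij = 2(alpha_i, alpha_j)/(alpha_j, alpha_j); the resulting 2x2 Cartan matrix is
[[2, -1], [-1, 2]].
All simple roots have the same length, so the diagram is simply laced. The associated Dynkin diagram is a chain of 2 nodes with single edges (A_2), so the type is A_2 (the algebra sl(3)).

A_2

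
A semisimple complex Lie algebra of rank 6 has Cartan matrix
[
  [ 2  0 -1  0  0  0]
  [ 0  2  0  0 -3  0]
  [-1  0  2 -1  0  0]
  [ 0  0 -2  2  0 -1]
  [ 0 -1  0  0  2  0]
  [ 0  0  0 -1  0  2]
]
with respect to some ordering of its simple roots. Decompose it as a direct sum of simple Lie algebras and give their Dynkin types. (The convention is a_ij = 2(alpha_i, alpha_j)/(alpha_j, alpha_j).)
The diagram associated to this matrix has two connected components: the simple roots {alpha_1, alpha_3, alpha_4, alpha_6} form a chain of 4 nodes with a double edge between the middle two (F_4), and {alpha_2, alpha_5} form two nodes joined by a triple edge (G_2). A semisimple Lie algebra decomposes uniquely as the direct sum of simple ideals, one per connected component of its Dynkin diagram, so g ≅ F_4 ⊕ G_2 (dimension 52 + 14 = 66).

F4 + G2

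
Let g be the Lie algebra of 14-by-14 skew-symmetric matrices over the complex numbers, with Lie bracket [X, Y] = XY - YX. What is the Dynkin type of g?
D_7 (so(14))

This is so(14) with 14 even, which has dimension 14(14-1)/2 = 91 and rank 14/2 = 7. In the classification of classical Lie algebras, the orthogonal algebra so(2n) in an even number of variables has type D_n; here n = 7, so the Dynkin diagram is a chain of 5 nodes with a fork of two nodes at one end (D_7). Hence the type is D_7.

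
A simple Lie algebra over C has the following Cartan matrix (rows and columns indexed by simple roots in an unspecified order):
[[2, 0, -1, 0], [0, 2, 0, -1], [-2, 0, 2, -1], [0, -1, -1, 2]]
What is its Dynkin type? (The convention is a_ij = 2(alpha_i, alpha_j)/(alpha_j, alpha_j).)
The matrix has rank 4 with 2's on the diagonal. Reading the off-diagonal entries as Dynkin edges (a single edge where a_ij = a_ji = -1; a double or triple edge where a_ij * a_ji = 2 or 3), the diagram is a chain of 4 nodes with a double edge at one end; the terminal node there is the unique short simple root (B_4). One simple-root ordering that puts it in standard form is (alpha_2, alpha_4, alpha_3, alpha_1). So the algebra is type B_4, i.e. so(9).

B_4 (so(9))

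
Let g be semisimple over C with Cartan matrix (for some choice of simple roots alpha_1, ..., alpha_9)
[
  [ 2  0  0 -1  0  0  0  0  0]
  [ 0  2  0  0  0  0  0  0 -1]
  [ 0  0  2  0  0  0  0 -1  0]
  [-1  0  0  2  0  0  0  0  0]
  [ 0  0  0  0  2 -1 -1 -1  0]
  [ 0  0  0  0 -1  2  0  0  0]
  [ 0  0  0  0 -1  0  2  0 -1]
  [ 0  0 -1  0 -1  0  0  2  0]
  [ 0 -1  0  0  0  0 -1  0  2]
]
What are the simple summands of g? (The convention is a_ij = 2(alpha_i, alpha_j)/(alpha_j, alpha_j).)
A_2 (sl(3)) + E_7

The diagram associated to this matrix has two connected components: the simple roots {alpha_1, alpha_4} form a chain of 2 nodes with single edges (A_2), and {alpha_2, alpha_3, alpha_5, alpha_6, alpha_7, alpha_8, alpha_9} form a chain of 6 nodes with one extra node attached to the third node from one end (E_7). A semisimple Lie algebra decomposes uniquely as the direct sum of simple ideals, one per connected component of its Dynkin diagram, so g ≅ A_2 ⊕ E_7 (dimension 8 + 133 = 141).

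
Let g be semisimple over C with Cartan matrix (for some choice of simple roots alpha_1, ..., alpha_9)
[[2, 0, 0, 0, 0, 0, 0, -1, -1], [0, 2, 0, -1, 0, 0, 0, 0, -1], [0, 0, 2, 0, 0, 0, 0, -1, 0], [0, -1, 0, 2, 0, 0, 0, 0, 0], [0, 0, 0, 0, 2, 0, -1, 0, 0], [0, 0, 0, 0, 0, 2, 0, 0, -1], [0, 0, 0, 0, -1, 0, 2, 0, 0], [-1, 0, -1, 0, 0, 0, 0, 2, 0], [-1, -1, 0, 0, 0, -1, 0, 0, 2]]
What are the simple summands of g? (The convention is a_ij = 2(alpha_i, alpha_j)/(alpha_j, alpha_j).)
type A_2 + type E_7

The diagram associated to this matrix has two connected components: the simple roots {alpha_5, alpha_7} form a chain of 2 nodes with single edges (A_2), and {alpha_1, alpha_2, alpha_3, alpha_4, alpha_6, alpha_8, alpha_9} form a chain of 6 nodes with one extra node attached to the third node from one end (E_7). A semisimple Lie algebra decomposes uniquely as the direct sum of simple ideals, one per connected component of its Dynkin diagram, so g ≅ A_2 ⊕ E_7 (dimension 8 + 133 = 141).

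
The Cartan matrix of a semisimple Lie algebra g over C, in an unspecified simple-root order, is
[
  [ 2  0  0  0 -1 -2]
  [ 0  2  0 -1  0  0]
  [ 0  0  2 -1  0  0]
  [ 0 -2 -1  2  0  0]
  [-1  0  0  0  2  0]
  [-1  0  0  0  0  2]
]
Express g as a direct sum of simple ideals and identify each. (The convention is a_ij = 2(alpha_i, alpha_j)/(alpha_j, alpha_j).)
The diagram associated to this matrix has two connected components: the simple roots {alpha_1, alpha_5, alpha_6} form a chain of 3 nodes with a double edge at one end; the terminal node there is the unique short simple root (B_3), and {alpha_2, alpha_3, alpha_4} form a chain of 3 nodes with a double edge at one end; the terminal node there is the unique short simple root (B_3). A semisimple Lie algebra decomposes uniquely as the direct sum of simple ideals, one per connected component of its Dynkin diagram, so g ≅ B_3 ⊕ B_3 (dimension 21 + 21 = 42).

type B_3 + type B_3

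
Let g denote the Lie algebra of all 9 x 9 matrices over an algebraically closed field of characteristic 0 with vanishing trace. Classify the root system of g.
A_8

This is sl(9), which has dimension 9^2 - 1 = 80 and rank 9 - 1 = 8 (a Cartan subalgebra is the diagonal traceless matrices). In the classification of classical Lie algebras, the special linear algebra sl(n+1) has type A_n; here n = 8, so the Dynkin diagram is a chain of 8 nodes with single edges (A_8). Hence the type is A_8.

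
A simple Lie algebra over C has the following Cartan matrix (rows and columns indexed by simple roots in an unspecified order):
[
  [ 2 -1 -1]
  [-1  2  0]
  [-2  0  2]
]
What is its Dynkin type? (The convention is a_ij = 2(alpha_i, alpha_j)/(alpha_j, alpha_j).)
The matrix has rank 3 with 2's on the diagonal. Reading the off-diagonal entries as Dynkin edges (a single edge where a_ij = a_ji = -1; a double or triple edge where a_ij * a_ji = 2 or 3), the diagram is a chain of 3 nodes with a double edge at one end; the terminal node there is the unique long simple root (C_3). One simple-root ordering that puts it in standard form is (alpha_2, alpha_1, alpha_3). So the algebra is type C_3, i.e. sp(6).

type C_3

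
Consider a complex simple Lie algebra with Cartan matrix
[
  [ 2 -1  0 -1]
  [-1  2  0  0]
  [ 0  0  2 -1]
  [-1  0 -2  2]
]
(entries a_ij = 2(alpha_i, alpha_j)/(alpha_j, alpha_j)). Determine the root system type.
B_4

The matrix has rank 4 with 2's on the diagonal. Reading the off-diagonal entries as Dynkin edges (a single edge where a_ij = a_ji = -1; a double or triple edge where a_ij * a_ji = 2 or 3), the diagram is a chain of 4 nodes with a double edge at one end; the terminal node there is the unique short simple root (B_4). One simple-root ordering that puts it in standard form is (alpha_2, alpha_1, alpha_4, alpha_3). So the algebra is type B_4, i.e. so(9).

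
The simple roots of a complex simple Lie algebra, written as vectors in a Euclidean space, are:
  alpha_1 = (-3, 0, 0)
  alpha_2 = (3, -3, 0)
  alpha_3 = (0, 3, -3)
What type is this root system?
type B_3

Compute the Cartan integers a_ij = 2(alpha_i, alpha_j)/(alpha_j, alpha_j); the resulting 3x3 Cartan matrix is
[[2, -1, 0], [-2, 2, -1], [0, -1, 2]].
The roots have two lengths (squared-length ratio 2:1); the short ones are alpha_{1}. The associated Dynkin diagram is a chain of 3 nodes with a double edge at one end; the terminal node there is the unique short simple root (B_3), so the type is B_3 (the algebra so(7)).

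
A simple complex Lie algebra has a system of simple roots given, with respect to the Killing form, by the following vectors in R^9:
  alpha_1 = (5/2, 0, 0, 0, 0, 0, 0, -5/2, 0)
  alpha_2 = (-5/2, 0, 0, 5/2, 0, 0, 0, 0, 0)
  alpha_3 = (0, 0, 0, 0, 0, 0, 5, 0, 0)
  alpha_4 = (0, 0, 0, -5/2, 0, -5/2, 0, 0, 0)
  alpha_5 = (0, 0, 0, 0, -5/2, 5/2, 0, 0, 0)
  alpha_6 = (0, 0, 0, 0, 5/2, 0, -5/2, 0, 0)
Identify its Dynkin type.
Compute the Cartan integers a_ij = 2(alpha_i, alpha_j)/(alpha_j, alpha_j); the resulting 6x6 Cartan matrix is
[[2, -1, 0, 0, 0, 0], [-1, 2, 0, -1, 0, 0], [0, 0, 2, 0, 0, -2], [0, -1, 0, 2, -1, 0], [0, 0, 0, -1, 2, -1], [0, 0, -1, 0, -1, 2]].
The roots have two lengths (squared-length ratio 2:1); the short ones are alpha_{1,2,4,5,6}. The associated Dynkin diagram is a chain of 6 nodes with a double edge at one end; the terminal node there is the unique long simple root (C_6), so the type is C_6 (the algebra sp(12)).

type C_6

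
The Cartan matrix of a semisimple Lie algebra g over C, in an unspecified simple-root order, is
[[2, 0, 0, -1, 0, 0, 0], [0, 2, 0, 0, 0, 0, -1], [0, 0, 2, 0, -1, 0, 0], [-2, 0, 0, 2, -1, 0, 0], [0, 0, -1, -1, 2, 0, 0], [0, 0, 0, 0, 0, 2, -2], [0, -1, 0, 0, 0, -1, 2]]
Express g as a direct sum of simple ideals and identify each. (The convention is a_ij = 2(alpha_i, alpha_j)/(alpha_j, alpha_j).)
type B_4 + type C_3

The diagram associated to this matrix has two connected components: the simple roots {alpha_1, alpha_3, alpha_4, alpha_5} form a chain of 4 nodes with a double edge at one end; the terminal node there is the unique short simple root (B_4), and {alpha_2, alpha_6, alpha_7} form a chain of 3 nodes with a double edge at one end; the terminal node there is the unique long simple root (C_3). A semisimple Lie algebra decomposes uniquely as the direct sum of simple ideals, one per connected component of its Dynkin diagram, so g ≅ B_4 ⊕ C_3 (dimension 36 + 21 = 57).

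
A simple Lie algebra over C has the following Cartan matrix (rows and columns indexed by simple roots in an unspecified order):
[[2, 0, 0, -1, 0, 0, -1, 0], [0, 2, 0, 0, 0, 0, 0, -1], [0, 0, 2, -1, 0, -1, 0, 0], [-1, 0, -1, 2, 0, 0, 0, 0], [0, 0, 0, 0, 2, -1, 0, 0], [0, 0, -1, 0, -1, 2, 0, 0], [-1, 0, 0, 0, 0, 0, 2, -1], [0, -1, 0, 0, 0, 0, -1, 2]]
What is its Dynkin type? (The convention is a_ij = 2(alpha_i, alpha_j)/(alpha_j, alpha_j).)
The matrix has rank 8 with 2's on the diagonal. Reading the off-diagonal entries as Dynkin edges (a single edge where a_ij = a_ji = -1; a double or triple edge where a_ij * a_ji = 2 or 3), the diagram is a chain of 8 nodes with single edges (A_8). One simple-root ordering that puts it in standard form is (alpha_2, alpha_8, alpha_7, alpha_1, alpha_4, alpha_3, alpha_6, alpha_5). So the algebra is type A_8, i.e. sl(9).

A_8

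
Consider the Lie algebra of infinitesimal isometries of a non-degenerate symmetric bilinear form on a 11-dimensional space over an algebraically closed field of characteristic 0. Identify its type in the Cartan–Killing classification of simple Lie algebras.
B_5 (so(11))

This is so(11) with 11 odd, which has dimension 11(11-1)/2 = 55 and rank (11-1)/2 = 5. In the classification of classical Lie algebras, the orthogonal algebra so(2n+1) in an odd number of variables has type B_n; here n = 5, so the Dynkin diagram is a chain of 5 nodes with a double edge at one end; the terminal node there is the unique short simple root (B_5). Hence the type is B_5.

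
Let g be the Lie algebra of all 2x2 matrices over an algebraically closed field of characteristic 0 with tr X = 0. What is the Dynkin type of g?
This is sl(2), which has dimension 2^2 - 1 = 3 and rank 2 - 1 = 1 (a Cartan subalgebra is the diagonal traceless matrices). In the classification of classical Lie algebras, the special linear algebra sl(n+1) has type A_n; here n = 1, so the Dynkin diagram is a chain of 1 nodes with single edges (A_1). Hence the type is A_1.

A1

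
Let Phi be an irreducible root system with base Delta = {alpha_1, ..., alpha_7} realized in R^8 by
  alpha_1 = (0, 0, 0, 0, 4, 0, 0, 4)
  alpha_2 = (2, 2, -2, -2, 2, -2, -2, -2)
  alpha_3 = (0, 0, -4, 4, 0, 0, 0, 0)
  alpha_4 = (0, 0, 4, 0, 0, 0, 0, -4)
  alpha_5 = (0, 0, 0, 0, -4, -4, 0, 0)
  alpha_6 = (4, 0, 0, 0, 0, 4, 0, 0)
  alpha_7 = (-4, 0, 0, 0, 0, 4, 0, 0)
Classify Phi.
Compute the Cartan integers a_ij = 2(alpha_i, alpha_j)/(alpha_j, alpha_j); the resulting 7x7 Cartan matrix is
[[2, 0, 0, -1, -1, 0, 0], [0, 2, 0, 0, 0, 0, -1], [0, 0, 2, -1, 0, 0, 0], [-1, 0, -1, 2, 0, 0, 0], [-1, 0, 0, 0, 2, -1, -1], [0, 0, 0, 0, -1, 2, 0], [0, -1, 0, 0, -1, 0, 2]].
All simple roots have the same length, so the diagram is simply laced. The associated Dynkin diagram is a chain of 6 nodes with one extra node attached to the third node from one end (E_7), so the type is E_7.

E_7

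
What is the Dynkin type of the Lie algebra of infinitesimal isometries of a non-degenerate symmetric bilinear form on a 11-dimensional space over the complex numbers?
This is so(11) with 11 odd, which has dimension 11(11-1)/2 = 55 and rank (11-1)/2 = 5. In the classification of classical Lie algebras, the orthogonal algebra so(2n+1) in an odd number of variables has type B_n; here n = 5, so the Dynkin diagram is a chain of 5 nodes with a double edge at one end; the terminal node there is the unique short simple root (B_5). Hence the type is B_5.

type B_5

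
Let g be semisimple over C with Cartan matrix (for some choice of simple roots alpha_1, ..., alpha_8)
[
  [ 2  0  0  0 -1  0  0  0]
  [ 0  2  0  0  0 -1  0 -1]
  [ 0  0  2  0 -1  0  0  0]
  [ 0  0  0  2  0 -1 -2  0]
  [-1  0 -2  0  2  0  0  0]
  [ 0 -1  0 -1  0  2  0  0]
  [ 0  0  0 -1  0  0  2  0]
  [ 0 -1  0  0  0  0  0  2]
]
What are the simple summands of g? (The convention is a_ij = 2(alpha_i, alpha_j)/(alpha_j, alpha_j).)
B_3 (so(7)) ⊕ B_5 (so(11))

The diagram associated to this matrix has two connected components: the simple roots {alpha_1, alpha_3, alpha_5} form a chain of 3 nodes with a double edge at one end; the terminal node there is the unique short simple root (B_3), and {alpha_2, alpha_4, alpha_6, alpha_7, alpha_8} form a chain of 5 nodes with a double edge at one end; the terminal node there is the unique short simple root (B_5). A semisimple Lie algebra decomposes uniquely as the direct sum of simple ideals, one per connected component of its Dynkin diagram, so g ≅ B_3 ⊕ B_5 (dimension 21 + 55 = 76).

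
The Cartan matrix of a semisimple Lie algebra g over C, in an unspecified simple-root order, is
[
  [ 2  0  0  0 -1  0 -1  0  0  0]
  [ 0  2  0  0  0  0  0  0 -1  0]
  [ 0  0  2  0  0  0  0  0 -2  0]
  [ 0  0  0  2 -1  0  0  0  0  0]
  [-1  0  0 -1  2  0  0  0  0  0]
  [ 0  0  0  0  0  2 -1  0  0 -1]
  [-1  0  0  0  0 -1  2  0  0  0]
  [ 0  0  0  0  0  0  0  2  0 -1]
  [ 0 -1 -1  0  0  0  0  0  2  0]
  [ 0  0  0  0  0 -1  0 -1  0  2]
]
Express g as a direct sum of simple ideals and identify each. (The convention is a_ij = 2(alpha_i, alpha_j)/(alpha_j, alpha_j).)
The diagram associated to this matrix has two connected components: the simple roots {alpha_1, alpha_4, alpha_5, alpha_6, alpha_7, alpha_8, alpha_10} form a chain of 7 nodes with single edges (A_7), and {alpha_2, alpha_3, alpha_9} form a chain of 3 nodes with a double edge at one end; the terminal node there is the unique long simple root (C_3). A semisimple Lie algebra decomposes uniquely as the direct sum of simple ideals, one per connected component of its Dynkin diagram, so g ≅ A_7 ⊕ C_3 (dimension 63 + 21 = 84).

A_7 (sl(8)) + C_3 (sp(6))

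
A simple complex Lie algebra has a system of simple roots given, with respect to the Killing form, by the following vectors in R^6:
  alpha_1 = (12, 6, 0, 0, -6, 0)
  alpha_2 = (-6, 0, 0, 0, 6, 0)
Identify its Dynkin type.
G_2

Compute the Cartan integers a_ij = 2(alpha_i, alpha_j)/(alpha_j, alpha_j); the resulting 2x2 Cartan matrix is
[[2, -3], [-1, 2]].
The roots have two lengths (squared-length ratio 3:1); the short ones are alpha_{2}. The associated Dynkin diagram is two nodes joined by a triple edge (G_2), so the type is G_2.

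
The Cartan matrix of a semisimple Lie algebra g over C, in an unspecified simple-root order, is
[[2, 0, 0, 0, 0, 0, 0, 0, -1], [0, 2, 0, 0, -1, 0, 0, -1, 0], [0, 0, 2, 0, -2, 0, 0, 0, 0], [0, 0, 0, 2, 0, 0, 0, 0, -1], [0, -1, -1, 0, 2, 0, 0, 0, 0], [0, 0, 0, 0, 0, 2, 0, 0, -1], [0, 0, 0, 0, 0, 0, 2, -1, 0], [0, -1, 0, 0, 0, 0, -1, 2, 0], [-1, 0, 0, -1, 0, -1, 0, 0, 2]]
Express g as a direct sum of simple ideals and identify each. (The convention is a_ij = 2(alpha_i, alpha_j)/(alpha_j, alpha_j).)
The diagram associated to this matrix has two connected components: the simple roots {alpha_2, alpha_3, alpha_5, alpha_7, alpha_8} form a chain of 5 nodes with a double edge at one end; the terminal node there is the unique long simple root (C_5), and {alpha_1, alpha_4, alpha_6, alpha_9} form a chain of 2 nodes with a fork of two nodes at one end (D_4). A semisimple Lie algebra decomposes uniquely as the direct sum of simple ideals, one per connected component of its Dynkin diagram, so g ≅ C_5 ⊕ D_4 (dimension 55 + 28 = 83).

type C_5 + type D_4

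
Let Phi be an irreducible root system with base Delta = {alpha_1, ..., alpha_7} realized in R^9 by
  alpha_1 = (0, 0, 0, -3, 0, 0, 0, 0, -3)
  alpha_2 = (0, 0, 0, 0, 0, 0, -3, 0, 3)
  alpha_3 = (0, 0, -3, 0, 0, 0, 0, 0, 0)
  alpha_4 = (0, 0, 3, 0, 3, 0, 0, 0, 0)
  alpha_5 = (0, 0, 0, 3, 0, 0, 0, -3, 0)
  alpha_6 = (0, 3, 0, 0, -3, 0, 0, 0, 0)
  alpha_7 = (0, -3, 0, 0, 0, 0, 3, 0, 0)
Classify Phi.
type B_7

Compute the Cartan integers a_ij = 2(alpha_i, alpha_j)/(alpha_j, alpha_j); the resulting 7x7 Cartan matrix is
[[2, -1, 0, 0, -1, 0, 0], [-1, 2, 0, 0, 0, 0, -1], [0, 0, 2, -1, 0, 0, 0], [0, 0, -2, 2, 0, -1, 0], [-1, 0, 0, 0, 2, 0, 0], [0, 0, 0, -1, 0, 2, -1], [0, -1, 0, 0, 0, -1, 2]].
The roots have two lengths (squared-length ratio 2:1); the short ones are alpha_{3}. The associated Dynkin diagram is a chain of 7 nodes with a double edge at one end; the terminal node there is the unique short simple root (B_7), so the type is B_7 (the algebra so(15)).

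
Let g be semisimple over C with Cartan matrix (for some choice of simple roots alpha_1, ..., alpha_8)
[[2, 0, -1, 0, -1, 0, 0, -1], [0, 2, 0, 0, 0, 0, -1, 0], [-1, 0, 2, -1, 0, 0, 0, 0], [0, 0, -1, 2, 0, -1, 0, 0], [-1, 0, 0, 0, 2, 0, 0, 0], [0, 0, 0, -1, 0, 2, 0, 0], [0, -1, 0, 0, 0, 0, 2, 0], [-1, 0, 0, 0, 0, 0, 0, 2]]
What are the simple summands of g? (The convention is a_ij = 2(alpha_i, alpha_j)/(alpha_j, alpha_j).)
type A_2 ⊕ type D_6

The diagram associated to this matrix has two connected components: the simple roots {alpha_2, alpha_7} form a chain of 2 nodes with single edges (A_2), and {alpha_1, alpha_3, alpha_4, alpha_5, alpha_6, alpha_8} form a chain of 4 nodes with a fork of two nodes at one end (D_6). A semisimple Lie algebra decomposes uniquely as the direct sum of simple ideals, one per connected component of its Dynkin diagram, so g ≅ A_2 ⊕ D_6 (dimension 8 + 66 = 74).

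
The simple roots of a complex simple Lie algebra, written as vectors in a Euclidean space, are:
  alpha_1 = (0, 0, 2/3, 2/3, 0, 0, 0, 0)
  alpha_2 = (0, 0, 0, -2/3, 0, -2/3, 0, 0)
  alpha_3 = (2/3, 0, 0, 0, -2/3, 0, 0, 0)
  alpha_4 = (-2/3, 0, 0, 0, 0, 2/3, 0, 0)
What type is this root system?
Compute the Cartan integers a_ij = 2(alpha_i, alpha_j)/(alpha_j, alpha_j); the resulting 4x4 Cartan matrix is
[[2, -1, 0, 0], [-1, 2, 0, -1], [0, 0, 2, -1], [0, -1, -1, 2]].
All simple roots have the same length, so the diagram is simply laced. The associated Dynkin diagram is a chain of 4 nodes with single edges (A_4), so the type is A_4 (the algebra sl(5)).

A_4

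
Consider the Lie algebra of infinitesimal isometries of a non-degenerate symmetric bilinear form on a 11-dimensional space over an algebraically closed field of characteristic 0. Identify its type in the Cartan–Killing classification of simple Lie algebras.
B5

This is so(11) with 11 odd, which has dimension 11(11-1)/2 = 55 and rank (11-1)/2 = 5. In the classification of classical Lie algebras, the orthogonal algebra so(2n+1) in an odd number of variables has type B_n; here n = 5, so the Dynkin diagram is a chain of 5 nodes with a double edge at one end; the terminal node there is the unique short simple root (B_5). Hence the type is B_5.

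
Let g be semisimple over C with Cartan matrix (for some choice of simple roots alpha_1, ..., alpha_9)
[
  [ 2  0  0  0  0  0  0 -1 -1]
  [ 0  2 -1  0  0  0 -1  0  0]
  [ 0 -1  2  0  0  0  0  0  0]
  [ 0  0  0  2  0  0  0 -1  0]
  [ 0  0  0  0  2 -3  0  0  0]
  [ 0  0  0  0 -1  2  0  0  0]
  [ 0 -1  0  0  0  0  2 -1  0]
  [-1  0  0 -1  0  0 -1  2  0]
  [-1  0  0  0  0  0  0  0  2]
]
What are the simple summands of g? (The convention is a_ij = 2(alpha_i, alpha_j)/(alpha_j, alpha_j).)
The diagram associated to this matrix has two connected components: the simple roots {alpha_1, alpha_2, alpha_3, alpha_4, alpha_7, alpha_8, alpha_9} form a chain of 6 nodes with one extra node attached to the third node from one end (E_7), and {alpha_5, alpha_6} form two nodes joined by a triple edge (G_2). A semisimple Lie algebra decomposes uniquely as the direct sum of simple ideals, one per connected component of its Dynkin diagram, so g ≅ E_7 ⊕ G_2 (dimension 133 + 14 = 147).

E7 + G2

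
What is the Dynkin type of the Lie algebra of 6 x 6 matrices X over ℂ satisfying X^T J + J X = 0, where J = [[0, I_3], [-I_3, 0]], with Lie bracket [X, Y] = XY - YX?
This is sp(6), which has dimension 6(6+1)/2 = 21 and rank 6/2 = 3. In the classification of classical Lie algebras, the symplectic algebra sp(2n) has type C_n; here n = 3, so the Dynkin diagram is a chain of 3 nodes with a double edge at one end; the terminal node there is the unique long simple root (C_3). Hence the type is C_3.

C_3 (sp(6))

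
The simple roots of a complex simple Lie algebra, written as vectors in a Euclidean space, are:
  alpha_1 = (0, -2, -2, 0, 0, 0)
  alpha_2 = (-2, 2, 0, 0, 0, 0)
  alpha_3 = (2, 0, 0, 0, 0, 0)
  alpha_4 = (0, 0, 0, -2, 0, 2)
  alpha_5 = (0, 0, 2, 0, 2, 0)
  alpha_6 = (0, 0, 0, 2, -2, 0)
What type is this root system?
Compute the Cartan integers a_ij = 2(alpha_i, alpha_j)/(alpha_j, alpha_j); the resulting 6x6 Cartan matrix is
[[2, -1, 0, 0, -1, 0], [-1, 2, -2, 0, 0, 0], [0, -1, 2, 0, 0, 0], [0, 0, 0, 2, 0, -1], [-1, 0, 0, 0, 2, -1], [0, 0, 0, -1, -1, 2]].
The roots have two lengths (squared-length ratio 2:1); the short ones are alpha_{3}. The associated Dynkin diagram is a chain of 6 nodes with a double edge at one end; the terminal node there is the unique short simple root (B_6), so the type is B_6 (the algebra so(13)).

type B_6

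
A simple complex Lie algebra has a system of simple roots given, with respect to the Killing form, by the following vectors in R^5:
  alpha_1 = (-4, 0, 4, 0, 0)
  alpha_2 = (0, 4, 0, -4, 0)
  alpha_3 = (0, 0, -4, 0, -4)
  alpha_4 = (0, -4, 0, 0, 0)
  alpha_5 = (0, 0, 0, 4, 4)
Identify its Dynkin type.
Compute the Cartan integers a_ij = 2(alpha_i, alpha_j)/(alpha_j, alpha_j); the resulting 5x5 Cartan matrix is
[[2, 0, -1, 0, 0], [0, 2, 0, -2, -1], [-1, 0, 2, 0, -1], [0, -1, 0, 2, 0], [0, -1, -1, 0, 2]].
The roots have two lengths (squared-length ratio 2:1); the short ones are alpha_{4}. The associated Dynkin diagram is a chain of 5 nodes with a double edge at one end; the terminal node there is the unique short simple root (B_5), so the type is B_5 (the algebra so(11)).

B_5 (so(11))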